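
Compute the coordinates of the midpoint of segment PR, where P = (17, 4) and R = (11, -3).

The midpoint is the average of the coordinates:
x: (17 + 11)/2 = 14
y: (4 + -3)/2 = 1/2
Midpoint = (14, 1/2)

(14, 1/2)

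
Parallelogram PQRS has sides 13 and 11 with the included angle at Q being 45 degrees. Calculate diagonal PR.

Law of cosines: d^2 = 13^2 + 11^2 - 2(13)(11)cos(45°) = 290 - 143*sqrt(2), so d = sqrt(290 - 143*sqrt(2)).

sqrt(290 - 143*sqrt(2))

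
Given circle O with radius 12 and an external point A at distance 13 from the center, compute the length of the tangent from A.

Let T be the point of tangency. Then OT ⊥ AT (radius ⊥ tangent).
In right triangle OTA: OA² = OT² + AT²
13² = 12² + AT²
AT² = 25, AT = 5

5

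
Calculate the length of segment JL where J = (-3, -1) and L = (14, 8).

The horizontal distance is |14 - -3| = 17 and the vertical distance is |8 - -1| = 9.
By the Pythagorean theorem, d = sqrt(17^2 + 9^2) = sqrt(370).

sqrt(370)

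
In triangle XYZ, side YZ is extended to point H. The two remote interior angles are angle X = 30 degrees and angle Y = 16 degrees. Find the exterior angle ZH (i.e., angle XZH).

Exterior angle = 30 + 16 = 46 degrees (exterior angle theorem).

46 degrees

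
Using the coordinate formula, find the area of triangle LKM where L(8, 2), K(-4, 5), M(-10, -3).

Shoelace: Area = (1/2)|8(5--3) + -4(-3-2) + -10(2-5)| = (1/2)(114) = 57

57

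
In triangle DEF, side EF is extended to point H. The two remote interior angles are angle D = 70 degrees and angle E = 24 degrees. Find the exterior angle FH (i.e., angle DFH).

The interior angle at F is 180 - 70 - 24 = 86 degrees.
The exterior angle and interior angle at F are supplementary:
Exterior angle = 180 - 86 = 94 degrees.

94 degrees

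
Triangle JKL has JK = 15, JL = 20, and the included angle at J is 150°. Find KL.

By the law of cosines: KL^2 = JK^2 + JL^2 - 2*JK*JL*cos(J)
KL^2 = 15^2 + 20^2 - 2*15*20*cos(150°)
KL^2 = 225 + 400 - 600*(-sqrt(3)/2)
KL^2 = 300*sqrt(3) + 625
KL = 5*sqrt(12*sqrt(3) + 25)

5*sqrt(12*sqrt(3) + 25)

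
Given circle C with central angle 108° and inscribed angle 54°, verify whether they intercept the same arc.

By the inscribed angle theorem, if both angles subtend the same arc, the inscribed angle must be half the central angle.
Half of 108° = 54°, which equals the given inscribed angle of 54°.
Therefore, yes, they correspond to the same arc.

Yes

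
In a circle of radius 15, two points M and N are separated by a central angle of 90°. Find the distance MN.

Chord length = 2r sin(θ/2)
= 2 × 15 × sin(90°/2)
= 2 × 15 × sin(45°)
= 15*sqrt(2)

15*sqrt(2)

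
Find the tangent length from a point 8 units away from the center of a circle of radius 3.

Let T be the point of tangency. Then CT ⊥ XT (radius ⊥ tangent).
In right triangle CTX: CX² = CT² + XT²
8² = 3² + XT²
XT² = 55, XT = sqrt(55)

sqrt(55)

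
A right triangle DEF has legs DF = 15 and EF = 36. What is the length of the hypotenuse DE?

By the Pythagorean theorem: DE^2 = DF^2 + EF^2
DE^2 = 15^2 + 36^2 = 225 + 1296 = 1521
DE = sqrt(1521) = 39

39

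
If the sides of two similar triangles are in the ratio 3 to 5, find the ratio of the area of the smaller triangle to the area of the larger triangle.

Area scales with the square of linear dimensions. If every length is multiplied by 3/5, then the area is multiplied by (3/5)^2 = 9/25.
The area ratio is 9:25.

9:25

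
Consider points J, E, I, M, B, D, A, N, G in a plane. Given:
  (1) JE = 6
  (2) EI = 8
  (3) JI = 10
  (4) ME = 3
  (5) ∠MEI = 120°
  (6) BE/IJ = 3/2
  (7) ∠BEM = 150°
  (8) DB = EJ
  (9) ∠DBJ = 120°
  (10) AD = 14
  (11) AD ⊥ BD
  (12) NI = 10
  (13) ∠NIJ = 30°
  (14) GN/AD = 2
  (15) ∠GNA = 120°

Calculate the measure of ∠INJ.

Step 1: By the law of cosines on triangle NIJ: NJ² = 10² + 10² − 2·10·10·cos(30°) = 26.79, so NJ ≈ 5.18.
Step 2: By the inverse law of cosines on triangle INJ: cos(∠INJ) = (10² + 5.18² − 10²) / (2·10·5.18) = 26.79/103.53 = 0.2588, so ∠INJ = 75°.

Therefore, the measure of angle ∠INJ = 75°.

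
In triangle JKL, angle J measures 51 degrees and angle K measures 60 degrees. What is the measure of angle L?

Let angle L = x. Then 51 + 60 + x = 180.
x = 180 - 111 = 69 degrees.

69 degrees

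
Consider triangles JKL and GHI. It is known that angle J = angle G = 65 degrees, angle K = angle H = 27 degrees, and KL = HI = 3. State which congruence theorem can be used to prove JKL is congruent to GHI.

Consider the given information: angle J = angle G = 65 degrees, angle K = angle H = 27 degrees, and KL = HI = 3
This is not ASA or HL: ASA requires two angles and the side between them. HL only applies to right triangles with matching hypotenuse and leg.
The correct criterion is AAS. Two pairs of corresponding angles and a non-included side are equal (Angle-Angle-Side).

AAS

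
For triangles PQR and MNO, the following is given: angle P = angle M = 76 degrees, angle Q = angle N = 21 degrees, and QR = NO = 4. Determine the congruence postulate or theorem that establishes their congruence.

The given information provides:
angle P = angle M = 76 degrees, angle Q = angle N = 21 degrees, and QR = NO = 4
This matches the AAS congruence theorem.
Two pairs of corresponding angles and a non-included side are equal (Angle-Angle-Side).

AAS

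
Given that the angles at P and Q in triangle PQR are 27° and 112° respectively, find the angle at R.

By the triangle angle sum property, the three interior angles of any triangle add up to 180°.
We know angle P = 27° and angle Q = 112°, so their sum is 139°.
Therefore angle R = 180° - 139° = 41°.

41 degrees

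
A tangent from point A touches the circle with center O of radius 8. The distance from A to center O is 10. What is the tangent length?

tangent = √(d² - r²) = √(10² - 8²) = √(100 - 64) = √36 = 6

6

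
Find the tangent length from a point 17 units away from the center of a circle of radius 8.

Let T be the point of tangency. Then CT ⊥ PT (radius ⊥ tangent).
In right triangle CTP: CP² = CT² + PT²
17² = 8² + PT²
PT² = 225, PT = 15

15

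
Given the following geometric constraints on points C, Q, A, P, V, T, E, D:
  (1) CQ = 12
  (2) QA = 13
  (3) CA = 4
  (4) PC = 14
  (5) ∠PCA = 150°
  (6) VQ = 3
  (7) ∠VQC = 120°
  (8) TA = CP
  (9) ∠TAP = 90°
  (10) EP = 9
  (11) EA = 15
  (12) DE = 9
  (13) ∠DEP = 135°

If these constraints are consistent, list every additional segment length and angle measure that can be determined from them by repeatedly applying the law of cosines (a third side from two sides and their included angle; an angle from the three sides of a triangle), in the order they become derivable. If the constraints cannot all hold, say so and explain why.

The constraints are consistent. Derivable facts, in order:
After 1 step:
- AP ≈ 17.58
- CV = 3·√21
- PD ≈ 16.63
- ∠ACQ = 95.38°
- ∠AQC = 17.84°
- ∠CAQ = 66.78°
After 2 steps:
- PT ≈ 22.47
- ∠AEP = 90.64°
- ∠APC = 6.53°
- ∠APE = 58.57°
- ∠CAP = 23.47°
- ∠CVQ = 49.11°
- ∠DPE = 22.5°
- ∠EAP = 30.79°
- ∠EDP = 22.5°
- ∠QCV = 10.89°
After 3 steps:
- ∠APT = 38.54°
- ∠ATP = 51.46°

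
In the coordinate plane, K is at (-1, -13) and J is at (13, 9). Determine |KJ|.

d = sqrt((14)^2 + (22)^2) = sqrt(680) = 2*sqrt(170)

2*sqrt(170)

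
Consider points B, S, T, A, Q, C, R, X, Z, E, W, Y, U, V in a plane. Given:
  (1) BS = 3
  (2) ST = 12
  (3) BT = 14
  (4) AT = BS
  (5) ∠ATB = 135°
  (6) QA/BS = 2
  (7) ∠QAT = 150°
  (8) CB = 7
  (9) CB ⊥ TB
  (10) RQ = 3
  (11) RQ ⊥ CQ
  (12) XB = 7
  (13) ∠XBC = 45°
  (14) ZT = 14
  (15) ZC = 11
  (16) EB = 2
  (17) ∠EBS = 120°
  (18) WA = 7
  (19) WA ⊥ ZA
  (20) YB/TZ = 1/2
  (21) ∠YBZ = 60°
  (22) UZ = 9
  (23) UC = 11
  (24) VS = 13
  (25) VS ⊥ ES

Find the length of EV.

Step 1: By the law of cosines on triangle EBS: ES² = 2² + 3² − 2·2·3·cos(120°) = 19, so ES = √19.
Step 2: By the law of cosines on triangle ESV: EV² = √19² + 13² − 2·√19·13·cos(90°) = 188, so EV = 2·√47.

Therefore, the length of EV = 2·√47.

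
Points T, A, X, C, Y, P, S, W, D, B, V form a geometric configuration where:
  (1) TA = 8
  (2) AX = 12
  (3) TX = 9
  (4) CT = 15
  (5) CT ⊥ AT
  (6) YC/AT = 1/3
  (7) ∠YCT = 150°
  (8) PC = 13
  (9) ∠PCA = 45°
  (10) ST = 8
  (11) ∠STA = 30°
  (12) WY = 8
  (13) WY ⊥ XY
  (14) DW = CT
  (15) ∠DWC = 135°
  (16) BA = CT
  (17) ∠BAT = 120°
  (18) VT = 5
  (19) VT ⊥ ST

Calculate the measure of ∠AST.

Step 1: By the law of cosines on triangle STA: SA² = 8² + 8² − 2·8·8·cos(30°) = 17.15, so SA ≈ 4.14.
Step 2: By the inverse law of cosines on triangle AST: cos(∠AST) = (4.14² + 8² − 8²) / (2·4.14·8) = 17.15/66.26 = 0.2588, so ∠AST = 75°.

Therefore, the measure of angle ∠AST = 75°.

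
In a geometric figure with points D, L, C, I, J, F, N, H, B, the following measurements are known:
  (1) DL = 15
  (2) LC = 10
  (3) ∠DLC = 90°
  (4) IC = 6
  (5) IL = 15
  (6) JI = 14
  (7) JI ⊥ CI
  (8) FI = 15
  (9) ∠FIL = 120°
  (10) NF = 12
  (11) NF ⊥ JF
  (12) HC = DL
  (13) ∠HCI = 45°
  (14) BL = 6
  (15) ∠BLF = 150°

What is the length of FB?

Step 1: By the law of cosines on triangle LIF: LF² = 15² + 15² − 2·15·15·cos(120°) = 675, so LF = 15·√3.
Step 2: By the law of cosines on triangle FLB: FB² = (15·√3)² + 6² − 2·15·√3·6·cos(150°) = 981, so FB = 3·√109.

Therefore, the length of FB = 3·√109.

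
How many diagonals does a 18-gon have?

Total line segments between 18 vertices = C(18,2) = 153.
Subtract the 18 sides: 153 - 18 = 135 diagonals.

135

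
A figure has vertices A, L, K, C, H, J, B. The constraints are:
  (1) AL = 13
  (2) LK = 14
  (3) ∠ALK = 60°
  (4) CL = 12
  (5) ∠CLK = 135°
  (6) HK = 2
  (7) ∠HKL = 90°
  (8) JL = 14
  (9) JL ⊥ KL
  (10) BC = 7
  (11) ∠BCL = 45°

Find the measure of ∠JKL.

Step 1: By the law of cosines on triangle KLJ: KJ² = 14² + 14² − 2·14·14·cos(90°) = 392, so KJ = 14·√2.
Step 2: By the inverse law of cosines on triangle JKL: cos(∠JKL) = ((14·√2)² + 14² − 14²) / (2·14·√2·14) = 392/554.37 = 0.7071, so ∠JKL = 45°.

Therefore, the measure of angle ∠JKL = 45°.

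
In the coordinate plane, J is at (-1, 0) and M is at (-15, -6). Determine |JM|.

d = sqrt((-14)^2 + (-6)^2) = sqrt(232) = 2*sqrt(58)

2*sqrt(58)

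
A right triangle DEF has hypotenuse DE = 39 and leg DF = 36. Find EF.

By the Pythagorean theorem: EF^2 = DE^2 - DF^2
EF^2 = 39^2 - 36^2 = 1521 - 1296 = 225
EF = sqrt(225) = 15

15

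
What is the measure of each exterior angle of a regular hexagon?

Each exterior angle of a regular n-gon is 360 / n.
For n = 6: 360 / 6 = 60 degrees.

60 degrees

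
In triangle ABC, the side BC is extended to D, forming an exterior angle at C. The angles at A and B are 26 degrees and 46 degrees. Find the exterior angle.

By the exterior angle theorem, an exterior angle of a triangle equals the sum of the two remote interior angles.
Exterior angle = angle A + angle B
Exterior angle = 26 + 46 = 72 degrees

72 degrees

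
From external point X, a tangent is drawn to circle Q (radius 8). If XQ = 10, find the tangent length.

tangent = √(d² - r²) = √(10² - 8²) = √(100 - 64) = √36 = 6

6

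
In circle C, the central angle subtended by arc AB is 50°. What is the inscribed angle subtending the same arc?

By the inscribed angle theorem, the inscribed angle is half the central angle.
Inscribed angle = 50° / 2 = 25°

25°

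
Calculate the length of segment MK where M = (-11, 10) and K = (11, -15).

d = sqrt((22)^2 + (-25)^2) = sqrt(1109)

sqrt(1109)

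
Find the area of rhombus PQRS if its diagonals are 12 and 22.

Area of a rhombus = (d1 * d2) / 2
Area = (12 * 22) / 2
Area = 264 / 2
Area = 132

132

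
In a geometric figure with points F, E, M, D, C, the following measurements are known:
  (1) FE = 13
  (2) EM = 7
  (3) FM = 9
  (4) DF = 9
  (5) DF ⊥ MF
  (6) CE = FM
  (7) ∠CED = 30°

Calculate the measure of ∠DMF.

Step 1: By the law of cosines on triangle MFD: MD² = 9² + 9² − 2·9·9·cos(90°) = 162, so MD = 9·√2.
Step 2: By the inverse law of cosines on triangle DMF: cos(∠DMF) = ((9·√2)² + 9² − 9²) / (2·9·√2·9) = 162/229.1 = 0.7071, so ∠DMF = 45°.

Therefore, the measure of angle ∠DMF = 45°.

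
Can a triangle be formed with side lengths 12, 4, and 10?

Check all three triangle inequalities:
12 + 4 = 16 > 10 ✓
12 + 10 = 22 > 4 ✓
4 + 10 = 14 > 12 ✓
All conditions hold, so these sides form a valid triangle.

Yes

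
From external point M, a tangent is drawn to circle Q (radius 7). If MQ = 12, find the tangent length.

tangent = √(d² - r²) = √(12² - 7²) = √(144 - 49) = √95 = sqrt(95)

sqrt(95)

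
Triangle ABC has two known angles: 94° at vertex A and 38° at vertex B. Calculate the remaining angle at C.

angle C = 180 - 94 - 38 = 48 degrees.

48 degrees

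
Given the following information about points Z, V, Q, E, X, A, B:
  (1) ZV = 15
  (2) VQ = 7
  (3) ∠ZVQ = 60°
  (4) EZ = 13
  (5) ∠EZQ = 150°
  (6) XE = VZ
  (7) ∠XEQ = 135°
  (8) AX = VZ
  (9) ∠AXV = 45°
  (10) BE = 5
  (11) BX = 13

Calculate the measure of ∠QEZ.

Step 1: By the law of cosines on triangle ZVQ: ZQ² = 15² + 7² − 2·15·7·cos(60°) = 169, so ZQ = 13.
Step 2: By the law of cosines on triangle EZQ: EQ² = 13² + 13² − 2·13·13·cos(150°) = 630.72, so EQ ≈ 25.11.
Step 3: By the inverse law of cosines on triangle QEZ: cos(∠QEZ) = (25.11² + 13² − 13²) / (2·25.11·13) = 630.72/652.97 = 0.9659, so ∠QEZ = 15°.

Therefore, the measure of angle ∠QEZ = 15°.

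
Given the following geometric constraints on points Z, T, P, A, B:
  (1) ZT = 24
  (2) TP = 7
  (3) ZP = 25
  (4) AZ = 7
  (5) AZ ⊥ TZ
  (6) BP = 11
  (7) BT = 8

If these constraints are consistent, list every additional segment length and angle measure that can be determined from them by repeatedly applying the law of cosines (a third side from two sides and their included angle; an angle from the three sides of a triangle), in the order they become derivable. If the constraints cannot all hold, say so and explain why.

The constraints are consistent. Derivable facts, in order:
After 1 step:
- TA = 25
- ∠BPT = 46.5°
- ∠BTP = 94.1°
- ∠PBT = 39.4°
- ∠PTZ = 90°
- ∠PZT = 16.26°
- ∠TPZ = 73.74°
After 2 steps:
- ∠ATZ = 16.26°
- ∠TAZ = 73.74°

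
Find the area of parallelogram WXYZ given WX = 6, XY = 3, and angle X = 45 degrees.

Area = a * b * sin(theta)
Area = 6 * 3 * sin(45 degrees)
Area = 18 * sqrt(2)/2
Area = 9*sqrt(2)

9*sqrt(2)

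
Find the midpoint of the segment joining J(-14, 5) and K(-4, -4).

M = ((x₁ + x₂)/2, (y₁ + y₂)/2)
= ((-14 + -4)/2, (5 + -4)/2)
= (-18/2, 1/2) = (-9, 1/2)

(-9, 1/2)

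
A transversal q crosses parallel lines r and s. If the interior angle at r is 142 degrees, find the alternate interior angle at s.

Alternate interior angles are equal: 142 degrees.

142 degrees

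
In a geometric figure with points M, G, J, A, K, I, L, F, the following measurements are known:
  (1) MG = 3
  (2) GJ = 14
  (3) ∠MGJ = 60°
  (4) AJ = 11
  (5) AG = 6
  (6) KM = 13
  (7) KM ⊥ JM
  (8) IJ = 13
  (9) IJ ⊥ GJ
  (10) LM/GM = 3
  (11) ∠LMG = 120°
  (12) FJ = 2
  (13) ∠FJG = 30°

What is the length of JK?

Step 1: By the law of cosines on triangle JGM: JM² = 14² + 3² − 2·14·3·cos(60°) = 163, so JM = √163.
Step 2: By the law of cosines on triangle JMK: JK² = √163² + 13² − 2·√163·13·cos(90°) = 332, so JK = 2·√83.

Therefore, the length of JK = 2·√83.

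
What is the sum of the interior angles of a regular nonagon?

The sum of interior angles of an n-sided polygon is (n - 2) * 180.
For n = 9: (9 - 2) * 180 = 7 * 180 = 1260 degrees.

1260 degrees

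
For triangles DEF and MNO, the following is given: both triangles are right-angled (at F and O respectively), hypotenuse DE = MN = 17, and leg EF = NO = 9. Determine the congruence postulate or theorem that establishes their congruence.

The given information provides:
both triangles are right-angled (at F and O respectively), hypotenuse DE = MN = 17, and leg EF = NO = 9
This matches the HL congruence theorem.
The hypotenuse and one leg of two right triangles are equal (Hypotenuse-Leg).

HL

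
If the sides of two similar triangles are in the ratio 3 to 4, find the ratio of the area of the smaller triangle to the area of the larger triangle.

The ratio of areas of similar triangles equals the square of the side ratio.
Side ratio = 3:4
Area ratio = (3/4)^2 = 9/16 = 9:16

9:16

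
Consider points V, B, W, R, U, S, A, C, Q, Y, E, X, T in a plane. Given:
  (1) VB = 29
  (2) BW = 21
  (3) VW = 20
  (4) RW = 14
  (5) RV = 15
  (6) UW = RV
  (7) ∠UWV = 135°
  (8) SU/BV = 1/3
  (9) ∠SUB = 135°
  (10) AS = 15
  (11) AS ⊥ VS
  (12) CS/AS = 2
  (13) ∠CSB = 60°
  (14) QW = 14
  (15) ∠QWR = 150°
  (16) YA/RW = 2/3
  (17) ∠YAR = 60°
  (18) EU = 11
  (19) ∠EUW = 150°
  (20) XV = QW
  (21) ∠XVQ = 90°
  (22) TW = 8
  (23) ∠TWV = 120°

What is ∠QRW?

Step 1: By the law of cosines on triangle RWQ: RQ² = 14² + 14² − 2·14·14·cos(150°) = 731.48, so RQ ≈ 27.05.
Step 2: By the inverse law of cosines on triangle QRW: cos(∠QRW) = (27.05² + 14² − 14²) / (2·27.05·14) = 731.48/757.29 = 0.9659, so ∠QRW = 15°.

Therefore, the measure of angle ∠QRW = 15°.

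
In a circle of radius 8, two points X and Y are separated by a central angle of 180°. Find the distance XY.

Chord = 2(8) sin(90°) = 16

16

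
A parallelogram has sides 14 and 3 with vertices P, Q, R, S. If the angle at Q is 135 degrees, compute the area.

Area = 14 * 3 * sin(135°) = 42 * sqrt(2)/2 = 21*sqrt(2)

21*sqrt(2)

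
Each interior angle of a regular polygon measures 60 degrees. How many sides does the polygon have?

The exterior angle is the supplement of the interior angle: 180 - 60 = 120 degrees.
Since the exterior angles of any convex polygon sum to 360 degrees, the number of sides is 360 / 120 = 3.

3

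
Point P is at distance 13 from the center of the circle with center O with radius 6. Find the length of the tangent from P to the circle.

tangent = √(d² - r²) = √(13² - 6²) = √(169 - 36) = √133 = sqrt(133)

sqrt(133)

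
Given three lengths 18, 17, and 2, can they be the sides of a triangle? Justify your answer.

Sort the sides: 2, 17, 18.
It suffices to check that the sum of the two smallest exceeds the largest:
2 + 17 = 19 > 18. ✓
Yes, a valid triangle can be formed.

Yes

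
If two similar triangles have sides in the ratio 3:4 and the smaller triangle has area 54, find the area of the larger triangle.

For similar figures, the area ratio equals the square of the side ratio.
Side ratio (the smaller triangle to the larger triangle) = 3:4, so area ratio = 3^2:4^2 = 9:16.
If the area of the smaller triangle is 54, then the area of the larger triangle = 54 * (16/9) = 96.

96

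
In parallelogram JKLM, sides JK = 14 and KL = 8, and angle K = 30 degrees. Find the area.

Area = a * b * sin(theta)
Area = 14 * 8 * sin(30 degrees)
Area = 112 * 1/2
Area = 56

56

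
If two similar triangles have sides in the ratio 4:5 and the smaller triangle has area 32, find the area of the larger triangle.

Area ratio = (4/5)^2 = 16/25. Area of the larger triangle = 32 * 25/16 = 50.

50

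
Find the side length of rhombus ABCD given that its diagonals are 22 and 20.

The diagonals of a rhombus bisect each other at right angles.
Half-diagonals: 22/2 = 11 and 20/2 = 10
side = sqrt(11^2 + 10^2)
side = sqrt(121 + 100)
side = sqrt(221)

sqrt(221)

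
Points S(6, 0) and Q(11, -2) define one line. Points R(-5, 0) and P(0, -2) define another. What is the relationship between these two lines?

Slope of line 1: m1 = (-2 - 0)/(11 - 6) = -2/5 = -2/5
Slope of line 2: m2 = (-2 - 0)/(0 - -5) = -2/5 = -2/5
m1 = m2, so the lines are parallel.

Parallel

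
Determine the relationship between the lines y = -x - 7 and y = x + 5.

Slope of line 1: m1 = -1
Slope of line 2: m2 = 1
m1 * m2 = (-1) * (1) = -1 = -1, so the lines are perpendicular.

Perpendicular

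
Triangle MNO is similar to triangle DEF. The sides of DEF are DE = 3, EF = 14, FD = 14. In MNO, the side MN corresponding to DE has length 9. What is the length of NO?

Similar triangles have proportional sides. Setting up the proportion:
MN / DE = NO / EF
9 / 3 = NO / 14
NO = 14 * 9 / 3 = 42.

42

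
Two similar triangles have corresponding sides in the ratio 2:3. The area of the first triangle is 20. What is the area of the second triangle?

The ratio of areas of similar triangles = (side ratio)^2.
Side ratio = 2:3, so area ratio = 4:9.
Area of the second triangle / Area of the first triangle = 9/4
Area of the second triangle = 20 * 9/4 = 45

45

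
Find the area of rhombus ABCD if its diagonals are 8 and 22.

Area = (8 * 22) / 2 = 176 / 2 = 88

88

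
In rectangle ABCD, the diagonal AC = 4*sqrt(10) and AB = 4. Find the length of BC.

The diagonal of a rectangle forms a right triangle with the two sides.
Rearranging the Pythagorean theorem: missing side = sqrt(d^2 - known^2).
= sqrt(160 - 16) = sqrt(144) = 12.

12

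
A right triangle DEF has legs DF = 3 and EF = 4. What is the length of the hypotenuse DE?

DE = sqrt(3^2 + 4^2) = sqrt(25) = 5

5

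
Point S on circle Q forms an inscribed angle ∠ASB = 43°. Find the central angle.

Central angle = 2 × 43° = 86° (inscribed angle theorem).

86°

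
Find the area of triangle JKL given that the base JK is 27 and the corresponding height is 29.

Area = (1/2) * base * height
Area = (1/2) * 27 * 29
Area = 783/2

783/2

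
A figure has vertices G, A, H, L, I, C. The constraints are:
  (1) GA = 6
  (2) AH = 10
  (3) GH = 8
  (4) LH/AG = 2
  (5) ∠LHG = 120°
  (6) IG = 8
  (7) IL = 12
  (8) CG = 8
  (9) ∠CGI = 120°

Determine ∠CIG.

Step 1: By the law of cosines on triangle IGC: IC² = 8² + 8² − 2·8·8·cos(120°) = 192, so IC = 8·√3.
Step 2: By the inverse law of cosines on triangle CIG: cos(∠CIG) = ((8·√3)² + 8² − 8²) / (2·8·√3·8) = 192/221.7 = 0.866, so ∠CIG = 30°.

Therefore, the measure of angle ∠CIG = 30°.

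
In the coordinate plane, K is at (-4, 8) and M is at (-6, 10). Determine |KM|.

d = sqrt((-6 - -4)^2 + (10 - 8)^2)
d = sqrt(-2^2 + 2^2)
d = sqrt(4 + 4)
d = sqrt(8) = 2*sqrt(2)

2*sqrt(2)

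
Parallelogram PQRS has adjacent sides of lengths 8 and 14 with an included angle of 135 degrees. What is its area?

Area = a * b * sin(theta)
Area = 8 * 14 * sin(135 degrees)
Area = 112 * sqrt(2)/2
Area = 56*sqrt(2)

56*sqrt(2)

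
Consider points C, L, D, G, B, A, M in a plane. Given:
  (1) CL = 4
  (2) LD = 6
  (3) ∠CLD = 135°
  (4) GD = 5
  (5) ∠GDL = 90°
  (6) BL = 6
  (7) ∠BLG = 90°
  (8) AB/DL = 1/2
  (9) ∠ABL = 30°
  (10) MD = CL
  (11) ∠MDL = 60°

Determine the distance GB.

Step 1: By the law of cosines on triangle LDG: LG² = 6² + 5² − 2·6·5·cos(90°) = 61, so LG = √61.
Step 2: By the law of cosines on triangle GLB: GB² = √61² + 6² − 2·√61·6·cos(90°) = 97, so GB = √97.

Therefore, the length of GB = √97.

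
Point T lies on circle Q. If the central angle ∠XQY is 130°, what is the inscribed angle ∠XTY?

By the inscribed angle theorem, the inscribed angle is half the central angle.
Inscribed angle = 130° / 2 = 65°

65°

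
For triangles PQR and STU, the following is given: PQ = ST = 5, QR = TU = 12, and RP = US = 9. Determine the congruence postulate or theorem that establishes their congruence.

The given information provides:
PQ = ST = 5, QR = TU = 12, and RP = US = 9
This matches the SSS congruence theorem.
All three pairs of corresponding sides are equal (Side-Side-Side).

SSS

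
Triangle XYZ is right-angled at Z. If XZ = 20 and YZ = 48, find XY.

By the Pythagorean theorem: XY^2 = XZ^2 + YZ^2
XY^2 = 20^2 + 48^2 = 400 + 2304 = 2704
XY = sqrt(2704) = 52

52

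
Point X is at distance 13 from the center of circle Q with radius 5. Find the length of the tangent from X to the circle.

Let T be the point of tangency. Then QT ⊥ XT (radius ⊥ tangent).
In right triangle QTX: QX² = QT² + XT²
13² = 5² + XT²
XT² = 144, XT = 12

12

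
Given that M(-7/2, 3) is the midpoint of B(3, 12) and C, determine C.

Using the midpoint formula: M = ((x1 + x2)/2, (y1 + y2)/2)
We know M = (-7/2, 3) and B = (3, 12)
For x: -7/2 = (3 + x2)/2, so x2 = 2*-7/2 - 3 = -10
For y: 3 = (12 + y2)/2, so y2 = 2*3 - 12 = -6
C = (-10, -6)

(-10, -6)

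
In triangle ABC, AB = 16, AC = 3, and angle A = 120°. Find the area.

When two sides and the included angle are known, the area formula is (1/2)ab sin(C).
The height from one side to the opposite vertex is 3 sin(120°) = 3*sqrt(3)/2.
Area = (1/2) * 16 * 3*sqrt(3)/2 = 12*sqrt(3).

12*sqrt(3)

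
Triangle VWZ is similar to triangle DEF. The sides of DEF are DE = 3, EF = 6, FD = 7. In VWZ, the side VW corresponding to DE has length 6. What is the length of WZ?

k = 6/3 = 2. WZ = 2 * 6 = 12.

12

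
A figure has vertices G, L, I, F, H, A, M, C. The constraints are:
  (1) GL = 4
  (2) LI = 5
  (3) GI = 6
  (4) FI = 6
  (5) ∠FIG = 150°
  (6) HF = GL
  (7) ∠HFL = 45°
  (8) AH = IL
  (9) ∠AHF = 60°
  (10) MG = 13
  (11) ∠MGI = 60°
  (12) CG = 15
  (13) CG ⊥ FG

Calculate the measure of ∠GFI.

Step 1: By the law of cosines on triangle FIG: FG² = 6² + 6² − 2·6·6·cos(150°) = 134.35, so FG ≈ 11.59.
Step 2: By the inverse law of cosines on triangle GFI: cos(∠GFI) = (11.59² + 6² − 6²) / (2·11.59·6) = 134.35/139.09 = 0.9659, so ∠GFI = 15°.

Therefore, the measure of angle ∠GFI = 15°.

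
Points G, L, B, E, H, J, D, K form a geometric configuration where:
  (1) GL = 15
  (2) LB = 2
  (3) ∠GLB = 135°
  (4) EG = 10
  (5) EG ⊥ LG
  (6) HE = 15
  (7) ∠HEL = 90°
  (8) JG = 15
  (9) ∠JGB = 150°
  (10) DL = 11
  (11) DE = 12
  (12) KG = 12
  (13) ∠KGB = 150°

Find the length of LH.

Step 1: By the law of cosines on triangle LGE: LE² = 15² + 10² − 2·15·10·cos(90°) = 325, so LE = 5·√13.
Step 2: By the law of cosines on triangle LEH: LH² = (5·√13)² + 15² − 2·5·√13·15·cos(90°) = 550, so LH = 5·√22.

Therefore, the length of LH = 5·√22.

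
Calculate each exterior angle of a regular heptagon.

Each exterior angle of a regular n-gon is 360 / n.
For n = 7: 360 / 7 = 360/7 degrees.

360/7 degrees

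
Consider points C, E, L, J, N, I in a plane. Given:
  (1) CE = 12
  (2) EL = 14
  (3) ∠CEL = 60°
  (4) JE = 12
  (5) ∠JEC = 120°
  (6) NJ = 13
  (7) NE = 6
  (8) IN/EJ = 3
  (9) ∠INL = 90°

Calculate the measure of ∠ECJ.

Step 1: By the law of cosines on triangle CEJ: CJ² = 12² + 12² − 2·12·12·cos(120°) = 432, so CJ = 12·√3.
Step 2: By the inverse law of cosines on triangle ECJ: cos(∠ECJ) = (12² + (12·√3)² − 12²) / (2·12·12·√3) = 432/498.83 = 0.866, so ∠ECJ = 30°.

Therefore, the measure of angle ∠ECJ = 30°.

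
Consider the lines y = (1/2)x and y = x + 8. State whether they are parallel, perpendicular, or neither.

Slope of line 1: m1 = 1/2
Slope of line 2: m2 = 1
For parallel lines we need equal slopes: 1/2 != 1.
For perpendicular lines we need m1*m2 = -1: (1/2)(1) = 1/2 != -1.
Since neither condition holds, the lines are neither parallel nor perpendicular.

Neither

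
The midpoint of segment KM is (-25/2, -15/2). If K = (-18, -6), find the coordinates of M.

Using the midpoint formula: M = ((x1 + x2)/2, (y1 + y2)/2)
We know M = (-25/2, -15/2) and K = (-18, -6)
For x: -25/2 = (-18 + x2)/2, so x2 = 2*-25/2 - -18 = -7
For y: -15/2 = (-6 + y2)/2, so y2 = 2*-15/2 - -6 = -9
M = (-7, -9)

(-7, -9)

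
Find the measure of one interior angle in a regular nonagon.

Each interior angle of a regular n-gon is (n - 2) * 180 / n.
For n = 9: (9 - 2) * 180 / 9 = 1260/9 = 140 degrees.

140 degrees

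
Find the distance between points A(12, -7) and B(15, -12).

The horizontal distance is |15 - 12| = 3 and the vertical distance is |-12 - -7| = 5.
By the Pythagorean theorem, d = sqrt(3^2 + 5^2) = sqrt(34).

sqrt(34)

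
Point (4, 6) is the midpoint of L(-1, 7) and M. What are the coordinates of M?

Using the midpoint formula: M = ((x1 + x2)/2, (y1 + y2)/2)
We know M = (4, 6) and L = (-1, 7)
For x: 4 = (-1 + x2)/2, so x2 = 2*4 - -1 = 9
For y: 6 = (7 + y2)/2, so y2 = 2*6 - 7 = 5
M = (9, 5)

(9, 5)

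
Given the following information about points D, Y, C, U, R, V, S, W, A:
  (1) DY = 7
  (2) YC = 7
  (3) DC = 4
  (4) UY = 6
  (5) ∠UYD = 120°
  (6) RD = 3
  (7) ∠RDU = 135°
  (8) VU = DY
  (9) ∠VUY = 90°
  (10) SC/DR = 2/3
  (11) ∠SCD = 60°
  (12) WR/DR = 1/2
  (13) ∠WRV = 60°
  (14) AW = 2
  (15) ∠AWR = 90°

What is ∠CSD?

From the given relations: SC = 2/3·DR = 2/3·3 = 2.
Step 1: By the law of cosines on triangle SCD: SD² = 2² + 4² − 2·2·4·cos(60°) = 12, so SD = 2·√3.
Step 2: By the inverse law of cosines on triangle CSD: cos(∠CSD) = (2² + (2·√3)² − 4²) / (2·2·2·√3) = 0/13.86 = 0, so ∠CSD = 90°.

Therefore, the measure of angle ∠CSD = 90°.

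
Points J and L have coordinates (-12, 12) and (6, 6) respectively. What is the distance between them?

d = sqrt((6 - -12)^2 + (6 - 12)^2)
d = sqrt(18^2 + -6^2)
d = sqrt(324 + 36)
d = sqrt(360) = 6*sqrt(10)

6*sqrt(10)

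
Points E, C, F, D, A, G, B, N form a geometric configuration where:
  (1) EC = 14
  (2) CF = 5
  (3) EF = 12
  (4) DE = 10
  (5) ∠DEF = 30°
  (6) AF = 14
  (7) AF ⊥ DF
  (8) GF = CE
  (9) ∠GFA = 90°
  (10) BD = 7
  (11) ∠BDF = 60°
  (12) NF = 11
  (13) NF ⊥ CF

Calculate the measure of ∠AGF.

From the given relations: GF = CE = 14.
Step 1: By the law of cosines on triangle GFA: GA² = 14² + 14² − 2·14·14·cos(90°) = 392, so GA = 14·√2.
Step 2: By the inverse law of cosines on triangle AGF: cos(∠AGF) = ((14·√2)² + 14² − 14²) / (2·14·√2·14) = 392/554.37 = 0.7071, so ∠AGF = 45°.

Therefore, the measure of angle ∠AGF = 45°.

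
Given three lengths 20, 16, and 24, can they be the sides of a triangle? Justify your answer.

Sort the sides: 16, 20, 24.
It suffices to check that the sum of the two smallest exceeds the largest:
16 + 20 = 36 > 24. ✓
Yes, a valid triangle can be formed.

Yes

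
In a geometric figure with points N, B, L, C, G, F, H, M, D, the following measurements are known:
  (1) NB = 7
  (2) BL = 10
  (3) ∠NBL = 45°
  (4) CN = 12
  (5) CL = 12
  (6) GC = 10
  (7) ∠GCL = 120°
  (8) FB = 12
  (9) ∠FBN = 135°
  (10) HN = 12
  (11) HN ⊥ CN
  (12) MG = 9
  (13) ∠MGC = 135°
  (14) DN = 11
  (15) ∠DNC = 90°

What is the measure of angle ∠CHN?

Step 1: By the law of cosines on triangle HNC: HC² = 12² + 12² − 2·12·12·cos(90°) = 288, so HC = 12·√2.
Step 2: By the inverse law of cosines on triangle CHN: cos(∠CHN) = ((12·√2)² + 12² − 12²) / (2·12·√2·12) = 288/407.29 = 0.7071, so ∠CHN = 45°.

Therefore, the measure of angle ∠CHN = 45°.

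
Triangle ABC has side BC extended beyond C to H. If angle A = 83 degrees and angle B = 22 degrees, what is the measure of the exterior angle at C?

Exterior angle = 83 + 22 = 105 degrees (exterior angle theorem).

105 degrees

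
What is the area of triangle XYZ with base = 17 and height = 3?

Area = (1/2)(17)(3) = 51/2

51/2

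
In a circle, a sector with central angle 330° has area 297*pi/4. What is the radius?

The sector covers 330°/360° = 11/12 of the full circle.
Full circle area = 297*pi/4 / 11/12 = 81*pi.
Since full area = πr², we get r² = 81*pi/π = 81, so r = 9.

9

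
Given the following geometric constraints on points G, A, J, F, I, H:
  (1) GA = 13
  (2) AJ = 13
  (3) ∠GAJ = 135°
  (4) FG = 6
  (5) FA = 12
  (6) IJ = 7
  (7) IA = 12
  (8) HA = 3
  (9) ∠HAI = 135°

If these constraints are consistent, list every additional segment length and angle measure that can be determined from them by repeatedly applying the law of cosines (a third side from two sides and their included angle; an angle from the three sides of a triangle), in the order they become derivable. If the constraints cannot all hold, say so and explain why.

The constraints are consistent. Derivable facts, in order:
After 1 step:
- GJ ≈ 24.02
- IH ≈ 14.28
- ∠AFG = 85.62°
- ∠AGF = 66.98°
- ∠AIJ = 81.79°
- ∠AJI = 66.01°
- ∠FAG = 27.4°
- ∠IAJ = 32.2°
After 2 steps:
- ∠AGJ = 22.5°
- ∠AHI = 36.46°
- ∠AIH = 8.54°
- ∠AJG = 22.5°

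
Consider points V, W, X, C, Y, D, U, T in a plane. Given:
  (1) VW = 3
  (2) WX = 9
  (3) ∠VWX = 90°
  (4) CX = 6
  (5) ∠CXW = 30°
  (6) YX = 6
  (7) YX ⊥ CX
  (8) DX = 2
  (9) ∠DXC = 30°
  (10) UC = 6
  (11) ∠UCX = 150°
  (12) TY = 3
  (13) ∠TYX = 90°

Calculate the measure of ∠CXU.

Step 1: By the law of cosines on triangle XCU: XU² = 6² + 6² − 2·6·6·cos(150°) = 134.35, so XU ≈ 11.59.
Step 2: By the inverse law of cosines on triangle CXU: cos(∠CXU) = (6² + 11.59² − 6²) / (2·6·11.59) = 134.35/139.09 = 0.9659, so ∠CXU = 15°.

Therefore, the measure of angle ∠CXU = 15°.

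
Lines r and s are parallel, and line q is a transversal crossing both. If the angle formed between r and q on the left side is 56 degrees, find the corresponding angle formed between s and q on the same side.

When a transversal crosses parallel lines, angles in the same position at each intersection are called corresponding angles.
These are always equal, so the answer is 56 degrees.

56 degrees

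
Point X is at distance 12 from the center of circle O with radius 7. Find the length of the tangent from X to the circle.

The tangent, radius, and line from the external point to the center form a right triangle.
The right angle is where the tangent meets the radius.
By the Pythagorean theorem: tangent² + 7² = 12²
tangent² = 144 - 49 = 95
tangent = sqrt(95)

sqrt(95)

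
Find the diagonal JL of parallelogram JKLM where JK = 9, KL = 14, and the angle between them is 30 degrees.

Law of cosines: d^2 = 9^2 + 14^2 - 2(9)(14)cos(30°) = 277 - 126*sqrt(3), so d = sqrt(277 - 126*sqrt(3)).

sqrt(277 - 126*sqrt(3))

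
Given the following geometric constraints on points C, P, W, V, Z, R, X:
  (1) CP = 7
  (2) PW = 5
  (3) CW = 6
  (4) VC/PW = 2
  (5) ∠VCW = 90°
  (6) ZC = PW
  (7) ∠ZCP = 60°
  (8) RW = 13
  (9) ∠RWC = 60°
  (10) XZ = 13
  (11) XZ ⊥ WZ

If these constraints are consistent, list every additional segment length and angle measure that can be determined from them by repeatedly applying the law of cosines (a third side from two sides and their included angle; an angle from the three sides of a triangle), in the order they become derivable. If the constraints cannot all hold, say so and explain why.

The constraints are consistent. Derivable facts, in order:
After 1 step:
- CR = √127
- PZ = √39
- WV = 2·√34
- ∠CPW = 57.12°
- ∠CWP = 78.46°
- ∠PCW = 44.42°
After 2 steps:
- ∠CPZ = 43.9°
- ∠CRW = 27.46°
- ∠CVW = 30.96°
- ∠CWV = 59.04°
- ∠CZP = 76.1°
- ∠RCW = 92.54°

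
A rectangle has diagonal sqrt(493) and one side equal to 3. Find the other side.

b = sqrt(d^2 - a^2) = sqrt(493 - 9) = sqrt(484) = 22

22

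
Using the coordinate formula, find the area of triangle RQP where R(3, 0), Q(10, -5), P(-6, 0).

Shoelace: Area = (1/2)|3(-5-0) + 10(0-0) + -6(0--5)| = (1/2)(45) = 45/2

45/2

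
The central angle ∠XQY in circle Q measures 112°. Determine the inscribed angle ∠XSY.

An inscribed angle intercepts an arc from a point on the circle, while the central angle intercepts the same arc from the center.
The inscribed angle is always half the central angle: 112° / 2 = 56°.

56°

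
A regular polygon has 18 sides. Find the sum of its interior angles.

The sum of interior angles of an n-sided polygon is (n - 2) * 180.
For n = 18: (18 - 2) * 180 = 16 * 180 = 2880 degrees.

2880 degrees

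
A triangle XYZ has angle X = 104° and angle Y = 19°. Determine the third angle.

The interior angles sum to 180°: angle Z = 180 - 104 - 19 = 57°.
The triangle is obtuse (angles 104°, 19°, 57°).

57 degrees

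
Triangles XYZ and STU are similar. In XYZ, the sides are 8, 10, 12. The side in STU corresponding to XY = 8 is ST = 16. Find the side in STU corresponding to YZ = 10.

Since the triangles are similar, the ratio of corresponding sides is constant.
Scale factor k = ST / XY = 16 / 8 = 2
TU = k * YZ = 2 * 10 = 20

20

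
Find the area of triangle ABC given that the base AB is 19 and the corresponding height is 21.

Area = (1/2) * base * height
Area = (1/2) * 19 * 21
Area = 399/2

399/2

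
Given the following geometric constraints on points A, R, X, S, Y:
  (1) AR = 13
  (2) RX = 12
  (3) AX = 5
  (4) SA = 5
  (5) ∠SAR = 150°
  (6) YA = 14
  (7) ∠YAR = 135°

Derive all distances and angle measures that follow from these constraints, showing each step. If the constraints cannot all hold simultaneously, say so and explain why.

The constraints are consistent.

Step 1: From RA = 13, AS = 5, and ∠RAS = 150°, by the law of cosines:
  RS² = RA² + AS² - 2·RA·AS·cos(150°) = 169 + 25 + 112.6 = 306.6
  RS ≈ 17.51

Step 2: From RA = 13, AY = 14, and ∠RAY = 135°, by the law of cosines:
  RY² = RA² + AY² - 2·RA·AY·cos(135°) = 169 + 196 + 257.4 = 622.4
  RY ≈ 24.95

Step 3: From AR = 13, AX = 5, RX = 12, by the inverse law of cosines:
  cos(∠RAX) = (AR² + AX² - RX²) / (2·AR·AX)
  ∠RAX = 67.38°

Step 4: From RA = 13, RX = 12, AX = 5, by the inverse law of cosines:
  cos(∠ARX) = (RA² + RX² - AX²) / (2·RA·RX)
  ∠ARX = 22.62°

Step 5: From XA = 5, XR = 12, AR = 13, by the inverse law of cosines:
  cos(∠AXR) = (XA² + XR² - AR²) / (2·XA·XR)
  ∠AXR = 90°

Step 6: From RA = 13, RS = 17.51, AS = 5, by the inverse law of cosines:
  cos(∠ARS) = (RA² + RS² - AS²) / (2·RA·RS)
  ∠ARS = 8.21°

Step 7: From RA = 13, RY = 24.95, AY = 14, by the inverse law of cosines:
  cos(∠ARY) = (RA² + RY² - AY²) / (2·RA·RY)
  ∠ARY = 23.38°

Step 8: From SA = 5, SR = 17.51, AR = 13, by the inverse law of cosines:
  cos(∠ASR) = (SA² + SR² - AR²) / (2·SA·SR)
  ∠ASR = 21.79°

Step 9: From YA = 14, YR = 24.95, AR = 13, by the inverse law of cosines:
  cos(∠AYR) = (YA² + YR² - AR²) / (2·YA·YR)
  ∠AYR = 21.62°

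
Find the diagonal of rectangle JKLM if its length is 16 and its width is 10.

A rectangle's diagonal splits it into two right triangles, with the diagonal as the hypotenuse.
By the Pythagorean theorem, d^2 = 16^2 + 10^2 = 356.
Therefore d = sqrt(356) = 2*sqrt(89).

2*sqrt(89)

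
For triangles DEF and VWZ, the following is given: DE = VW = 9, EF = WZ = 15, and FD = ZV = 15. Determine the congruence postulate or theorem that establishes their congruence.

Consider the given information: DE = VW = 9, EF = WZ = 15, and FD = ZV = 15
This is not ASA or HL: ASA requires two angles and the side between them. HL only applies to right triangles with matching hypotenuse and leg.
The correct criterion is SSS. All three pairs of corresponding sides are equal (Side-Side-Side).

SSS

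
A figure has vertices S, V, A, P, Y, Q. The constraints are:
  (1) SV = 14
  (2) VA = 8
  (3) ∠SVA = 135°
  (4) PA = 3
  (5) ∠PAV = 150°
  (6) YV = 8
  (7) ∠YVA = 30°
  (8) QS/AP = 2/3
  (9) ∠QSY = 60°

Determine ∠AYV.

Step 1: By the law of cosines on triangle YVA: YA² = 8² + 8² − 2·8·8·cos(30°) = 17.15, so YA ≈ 4.14.
Step 2: By the inverse law of cosines on triangle AYV: cos(∠AYV) = (4.14² + 8² − 8²) / (2·4.14·8) = 17.15/66.26 = 0.2588, so ∠AYV = 75°.

Therefore, the measure of angle ∠AYV = 75°.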